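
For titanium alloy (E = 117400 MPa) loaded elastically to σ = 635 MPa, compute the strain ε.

E = 117400 MPa = 117.4 GPa = 117400 MPa.
ε = σ/E = 635 / 117400 = 5.41×10⁻³.

5.41×10⁻³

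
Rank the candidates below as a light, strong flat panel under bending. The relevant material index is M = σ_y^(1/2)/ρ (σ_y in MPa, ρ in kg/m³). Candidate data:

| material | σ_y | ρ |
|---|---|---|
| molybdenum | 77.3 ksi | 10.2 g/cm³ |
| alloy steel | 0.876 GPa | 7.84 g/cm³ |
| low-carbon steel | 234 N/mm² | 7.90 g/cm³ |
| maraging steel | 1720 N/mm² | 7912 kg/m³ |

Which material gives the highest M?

In SI units:
  molybdenum: σ_y = 533.0 MPa, ρ = 10200 kg/m³
  alloy steel: σ_y = 876.0 MPa, ρ = 7840 kg/m³
  low-carbon steel: σ_y = 234.0 MPa, ρ = 7900 kg/m³
  maraging steel: σ_y = 1720 MPa, ρ = 7912 kg/m³
  maraging steel: M = 5.24×10⁻³
  alloy steel: M = 3.78×10⁻³
  molybdenum: M = 2.26×10⁻³
  low-carbon steel: M = 1.94×10⁻³
Maraging steel has the largest M.

maraging steel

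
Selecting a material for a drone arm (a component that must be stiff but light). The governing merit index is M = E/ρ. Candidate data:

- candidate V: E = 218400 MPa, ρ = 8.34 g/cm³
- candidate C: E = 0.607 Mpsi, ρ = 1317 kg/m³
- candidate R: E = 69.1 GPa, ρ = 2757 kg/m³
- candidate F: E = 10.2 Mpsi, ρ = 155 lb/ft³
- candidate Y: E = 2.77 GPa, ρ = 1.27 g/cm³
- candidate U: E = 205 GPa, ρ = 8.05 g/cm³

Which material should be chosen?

Normalizing units and computing the index:
  candidate V: E = 218.4 GPa, ρ = 8340 kg/m³
  candidate C: E = 4.185 GPa, ρ = 1317 kg/m³
  candidate R: E = 69.10 GPa, ρ = 2757 kg/m³
  candidate F: E = 70.33 GPa, ρ = 2483 kg/m³
  candidate Y: E = 2.770 GPa, ρ = 1270 kg/m³
  candidate U: E = 205.0 GPa, ρ = 8050 kg/m³
  candidate F: M = 28.3 MN·m/kg
  candidate V: M = 26.2 MN·m/kg
  candidate U: M = 25.5 MN·m/kg
  candidate R: M = 25.1 MN·m/kg
  candidate C: M = 3.18 MN·m/kg
  candidate Y: M = 2.18 MN·m/kg
Candidate F ranks first.

candidate F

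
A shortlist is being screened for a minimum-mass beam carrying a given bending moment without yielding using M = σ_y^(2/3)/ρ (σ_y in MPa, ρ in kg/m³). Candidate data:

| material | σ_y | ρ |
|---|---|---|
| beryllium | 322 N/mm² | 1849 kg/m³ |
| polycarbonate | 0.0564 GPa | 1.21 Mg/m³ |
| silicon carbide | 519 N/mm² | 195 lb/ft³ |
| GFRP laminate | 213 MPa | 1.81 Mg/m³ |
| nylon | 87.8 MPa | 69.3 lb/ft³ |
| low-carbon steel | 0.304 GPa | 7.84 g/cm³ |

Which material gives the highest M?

beryllium

Normalizing units and computing the index:
  beryllium: σ_y = 322.0 MPa, ρ = 1849 kg/m³
  polycarbonate: σ_y = 56.40 MPa, ρ = 1210 kg/m³
  silicon carbide: σ_y = 519.0 MPa, ρ = 3124 kg/m³
  GFRP laminate: σ_y = 213.0 MPa, ρ = 1810 kg/m³
  nylon: σ_y = 87.80 MPa, ρ = 1110 kg/m³
  low-carbon steel: σ_y = 304.0 MPa, ρ = 7840 kg/m³
  beryllium: M = 25.4×10⁻³
  silicon carbide: M = 20.7×10⁻³
  GFRP laminate: M = 19.7×10⁻³
  nylon: M = 17.8×10⁻³
  polycarbonate: M = 12.2×10⁻³
  low-carbon steel: M = 5.77×10⁻³
Highest index: beryllium.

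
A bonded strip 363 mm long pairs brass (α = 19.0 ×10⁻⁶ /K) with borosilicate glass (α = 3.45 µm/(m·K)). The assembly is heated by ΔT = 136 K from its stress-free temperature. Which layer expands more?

brass

α(brass) = 19.0×10⁻⁶/K vs α(borosilicate glass) = 3.45×10⁻⁶/K.
Higher α expands more for the same ΔT: brass.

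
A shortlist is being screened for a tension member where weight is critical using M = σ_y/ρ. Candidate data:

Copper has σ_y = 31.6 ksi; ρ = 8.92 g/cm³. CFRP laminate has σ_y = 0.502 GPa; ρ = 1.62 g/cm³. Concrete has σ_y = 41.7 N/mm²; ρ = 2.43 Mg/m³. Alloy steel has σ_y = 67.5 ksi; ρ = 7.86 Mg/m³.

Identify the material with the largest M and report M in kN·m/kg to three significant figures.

CFRP laminate, M = 310 kN·m/kg

In SI units:
  copper: σ_y = 217.9 MPa, ρ = 8920 kg/m³
  CFRP laminate: σ_y = 502.0 MPa, ρ = 1620 kg/m³
  concrete: σ_y = 41.70 MPa, ρ = 2430 kg/m³
  alloy steel: σ_y = 465.4 MPa, ρ = 7860 kg/m³
  CFRP laminate: M = 310 kN·m/kg
  alloy steel: M = 59.2 kN·m/kg
  copper: M = 24.4 kN·m/kg
  concrete: M = 17.2 kN·m/kg
CFRP laminate has the largest M.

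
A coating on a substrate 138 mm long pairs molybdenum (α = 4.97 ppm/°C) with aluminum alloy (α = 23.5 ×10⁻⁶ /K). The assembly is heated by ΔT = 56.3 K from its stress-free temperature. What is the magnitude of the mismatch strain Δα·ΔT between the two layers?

1.04×10⁻³

Δα = |4.97 − 23.5|×10⁻⁶/K = 18.5×10⁻⁶/K.
Mismatch strain = Δα·ΔT = 18.5×10⁻⁶ × 56.3 = 1.04×10⁻³.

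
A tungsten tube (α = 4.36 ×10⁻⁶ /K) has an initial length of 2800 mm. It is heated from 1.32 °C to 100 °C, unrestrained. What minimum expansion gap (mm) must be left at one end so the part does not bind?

1.20 mm

ΔT = 100 − 1.32 = 98.68 K.
ΔL = α·L₀·ΔT = 4.36×10⁻⁶ × 2800 mm × 98.68 K = 1.20 mm.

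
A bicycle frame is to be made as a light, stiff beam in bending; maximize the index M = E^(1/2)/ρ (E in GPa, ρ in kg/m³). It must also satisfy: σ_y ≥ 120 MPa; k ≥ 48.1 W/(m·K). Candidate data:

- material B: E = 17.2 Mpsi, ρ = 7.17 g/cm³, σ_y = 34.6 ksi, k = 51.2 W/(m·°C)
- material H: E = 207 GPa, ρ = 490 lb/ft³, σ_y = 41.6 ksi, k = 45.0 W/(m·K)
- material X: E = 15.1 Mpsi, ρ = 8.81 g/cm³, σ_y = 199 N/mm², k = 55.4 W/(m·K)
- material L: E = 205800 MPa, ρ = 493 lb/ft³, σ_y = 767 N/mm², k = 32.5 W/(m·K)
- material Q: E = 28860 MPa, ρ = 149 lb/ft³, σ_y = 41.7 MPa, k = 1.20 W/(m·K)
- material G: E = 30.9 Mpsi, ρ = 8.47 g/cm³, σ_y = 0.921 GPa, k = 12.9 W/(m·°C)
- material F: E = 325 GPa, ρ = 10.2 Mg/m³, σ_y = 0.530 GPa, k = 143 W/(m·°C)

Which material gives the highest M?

Screen on constraints: σ_y ≥ 120 MPa; k ≥ 48.1 W/(m·K). Survivors: material B, material X, material F.
Convert each candidate to consistent units, then evaluate M:
  material B: E = 118.6 GPa, ρ = 7170 kg/m³
  material X: E = 104.1 GPa, ρ = 8810 kg/m³
  material F: E = 325.0 GPa, ρ = 10200 kg/m³
  material F: M = 1.77×10⁻³
  material B: M = 1.52×10⁻³
  material X: M = 1.16×10⁻³
Material F has the largest M.

material F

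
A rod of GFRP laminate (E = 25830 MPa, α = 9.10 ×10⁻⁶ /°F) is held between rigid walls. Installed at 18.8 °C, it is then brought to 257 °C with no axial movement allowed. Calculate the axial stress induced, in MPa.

101 MPa

E = 25830 MPa = 25.83 GPa.
α = 9.10×10⁻⁶/°F × 9/5 = 16.4×10⁻⁶/K.
ΔT = 238.2 K. Constrained thermal stress σ = E·α·ΔT = 25.83×10³ MPa × 16.4×10⁻⁶ × 238.2 = 101 MPa (compressive).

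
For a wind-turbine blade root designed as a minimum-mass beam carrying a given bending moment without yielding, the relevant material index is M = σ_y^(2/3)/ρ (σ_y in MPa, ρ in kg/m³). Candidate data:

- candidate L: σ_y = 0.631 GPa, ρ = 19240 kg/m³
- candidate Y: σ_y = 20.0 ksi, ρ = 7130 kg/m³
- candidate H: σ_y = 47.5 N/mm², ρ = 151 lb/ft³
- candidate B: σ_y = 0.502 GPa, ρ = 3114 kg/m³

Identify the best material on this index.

Putting every candidate on a common basis:
  candidate L: σ_y = 631.0 MPa, ρ = 19240 kg/m³
  candidate Y: σ_y = 137.9 MPa, ρ = 7130 kg/m³
  candidate H: σ_y = 47.50 MPa, ρ = 2419 kg/m³
  candidate B: σ_y = 502.0 MPa, ρ = 3114 kg/m³
  candidate B: M = 20.3×10⁻³
  candidate H: M = 5.42×10⁻³
  candidate L: M = 3.82×10⁻³
  candidate Y: M = 3.74×10⁻³
Candidate B ranks first.

candidate B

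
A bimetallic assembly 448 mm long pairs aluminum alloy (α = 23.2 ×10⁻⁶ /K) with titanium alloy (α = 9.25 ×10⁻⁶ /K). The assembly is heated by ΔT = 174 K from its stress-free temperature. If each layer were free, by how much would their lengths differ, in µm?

1090 µm

Δα = |23.2 − 9.25|×10⁻⁶/K = 13.9×10⁻⁶/K.
ΔL_mismatch = Δα·L·ΔT = 13.9×10⁻⁶ × 448.0 mm × 174.0 K = 1090 µm.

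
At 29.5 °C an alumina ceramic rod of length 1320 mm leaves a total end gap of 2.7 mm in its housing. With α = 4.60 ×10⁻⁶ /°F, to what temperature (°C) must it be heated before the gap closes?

277 °C

α = 4.60×10⁻⁶/°F × 9/5 = 8.28×10⁻⁶/K.
α·L₀·ΔT = 2.7 mm ⇒ ΔT = 2.7 / (8.28×10⁻⁶ × 1320.0) = 247.0 K.
T = 29.5 + 247.0 = 276.5 °C.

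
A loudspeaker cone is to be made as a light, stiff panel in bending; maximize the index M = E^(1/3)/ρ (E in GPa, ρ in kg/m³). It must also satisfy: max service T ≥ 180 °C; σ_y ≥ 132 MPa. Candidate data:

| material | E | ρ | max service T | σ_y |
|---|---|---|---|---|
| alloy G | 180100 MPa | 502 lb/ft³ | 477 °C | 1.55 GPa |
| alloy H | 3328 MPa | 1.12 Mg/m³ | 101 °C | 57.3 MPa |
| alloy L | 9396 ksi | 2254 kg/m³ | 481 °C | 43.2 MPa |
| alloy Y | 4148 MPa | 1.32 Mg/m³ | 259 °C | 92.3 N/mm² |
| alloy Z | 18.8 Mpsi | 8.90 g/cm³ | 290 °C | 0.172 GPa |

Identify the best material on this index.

Screen on constraints: max service T ≥ 180 °C; σ_y ≥ 132 MPa. Survivors: alloy G, alloy Z.
Normalizing units and computing the index:
  alloy G: E = 180.1 GPa, ρ = 8041 kg/m³
  alloy Z: E = 129.6 GPa, ρ = 8900 kg/m³
  alloy G: M = 0.702×10⁻³
  alloy Z: M = 0.569×10⁻³
Highest index: alloy G.

alloy G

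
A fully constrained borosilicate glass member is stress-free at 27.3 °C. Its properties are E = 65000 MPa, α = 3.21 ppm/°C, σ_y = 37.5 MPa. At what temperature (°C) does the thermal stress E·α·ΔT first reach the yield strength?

207 °C

E = 65000 MPa = 65.00 GPa.
E·α·ΔT = 37.50 MPa ⇒ ΔT = 37.50 / (65.00×10³ × 3.21×10⁻⁶) = 179.7 K.
T = 27.3 + 179.7 = 207.0 °C.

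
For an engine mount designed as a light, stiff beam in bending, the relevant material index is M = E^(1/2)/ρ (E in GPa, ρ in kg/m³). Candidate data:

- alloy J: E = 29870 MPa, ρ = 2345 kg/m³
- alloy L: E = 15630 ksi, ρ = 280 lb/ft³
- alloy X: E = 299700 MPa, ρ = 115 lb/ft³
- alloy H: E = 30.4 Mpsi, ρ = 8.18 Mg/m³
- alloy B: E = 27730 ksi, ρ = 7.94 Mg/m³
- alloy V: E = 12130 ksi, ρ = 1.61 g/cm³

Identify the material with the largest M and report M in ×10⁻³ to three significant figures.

alloy X, M = 9.40×10⁻³

After converting to SI:
  alloy J: E = 29.87 GPa, ρ = 2345 kg/m³
  alloy L: E = 107.8 GPa, ρ = 4485 kg/m³
  alloy X: E = 299.7 GPa, ρ = 1842 kg/m³
  alloy H: E = 209.6 GPa, ρ = 8180 kg/m³
  alloy B: E = 191.2 GPa, ρ = 7940 kg/m³
  alloy V: E = 83.63 GPa, ρ = 1610 kg/m³
  alloy X: M = 9.40×10⁻³
  alloy V: M = 5.68×10⁻³
  alloy J: M = 2.33×10⁻³
  alloy L: M = 2.31×10⁻³
  alloy H: M = 1.77×10⁻³
  alloy B: M = 1.74×10⁻³
Alloy X has the largest M.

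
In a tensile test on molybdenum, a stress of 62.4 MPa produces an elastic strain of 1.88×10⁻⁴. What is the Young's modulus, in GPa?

332 GPa

E = σ/ε = 62.4 MPa / 1.88×10⁻⁴ = 331900 MPa = 332 GPa.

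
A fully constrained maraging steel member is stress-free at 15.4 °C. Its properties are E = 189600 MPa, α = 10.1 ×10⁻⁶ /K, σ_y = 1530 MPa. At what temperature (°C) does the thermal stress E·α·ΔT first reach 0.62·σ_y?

511 °C

E = 189600 MPa = 189.6 GPa.
E·α·ΔT = 948.6 MPa ⇒ ΔT = 948.6 / (189.6×10³ × 10.1×10⁻⁶) = 495.4 K.
T = 15.4 + 495.4 = 510.8 °C.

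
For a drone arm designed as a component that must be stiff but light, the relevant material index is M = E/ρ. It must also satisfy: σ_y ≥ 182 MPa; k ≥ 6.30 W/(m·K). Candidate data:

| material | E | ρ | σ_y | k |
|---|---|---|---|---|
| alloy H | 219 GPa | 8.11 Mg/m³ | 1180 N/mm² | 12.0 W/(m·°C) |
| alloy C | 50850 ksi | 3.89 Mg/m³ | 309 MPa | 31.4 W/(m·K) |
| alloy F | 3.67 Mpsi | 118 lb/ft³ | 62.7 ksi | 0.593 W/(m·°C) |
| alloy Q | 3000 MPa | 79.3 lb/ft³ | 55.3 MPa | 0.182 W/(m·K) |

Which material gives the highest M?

Screen on constraints: σ_y ≥ 182 MPa; k ≥ 6.30 W/(m·K). Survivors: alloy H, alloy C.
In SI units:
  alloy H: E = 219.0 GPa, ρ = 8110 kg/m³
  alloy C: E = 350.6 GPa, ρ = 3890 kg/m³
  alloy C: M = 90.1 MN·m/kg
  alloy H: M = 27.0 MN·m/kg
Alloy C ranks first.

alloy C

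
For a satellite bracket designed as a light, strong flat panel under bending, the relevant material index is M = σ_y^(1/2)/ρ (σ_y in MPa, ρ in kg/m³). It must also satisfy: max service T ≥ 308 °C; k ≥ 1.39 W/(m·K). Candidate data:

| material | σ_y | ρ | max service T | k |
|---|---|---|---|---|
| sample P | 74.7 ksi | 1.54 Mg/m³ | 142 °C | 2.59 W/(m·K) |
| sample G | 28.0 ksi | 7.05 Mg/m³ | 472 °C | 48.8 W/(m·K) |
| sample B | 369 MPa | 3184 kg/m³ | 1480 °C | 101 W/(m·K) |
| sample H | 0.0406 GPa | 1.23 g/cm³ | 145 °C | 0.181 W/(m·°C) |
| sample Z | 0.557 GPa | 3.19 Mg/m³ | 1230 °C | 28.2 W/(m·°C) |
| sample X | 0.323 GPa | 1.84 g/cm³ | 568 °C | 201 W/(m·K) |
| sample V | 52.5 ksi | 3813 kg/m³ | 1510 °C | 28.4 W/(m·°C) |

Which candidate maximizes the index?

sample X

Screen on constraints: max service T ≥ 308 °C; k ≥ 1.39 W/(m·K). Survivors: sample G, sample B, sample Z, sample X, sample V.
Putting every candidate on a common basis:
  sample G: σ_y = 193.1 MPa, ρ = 7050 kg/m³
  sample B: σ_y = 369.0 MPa, ρ = 3184 kg/m³
  sample Z: σ_y = 557.0 MPa, ρ = 3190 kg/m³
  sample X: σ_y = 323.0 MPa, ρ = 1840 kg/m³
  sample V: σ_y = 362.0 MPa, ρ = 3813 kg/m³
  sample X: M = 9.77×10⁻³
  sample Z: M = 7.40×10⁻³
  sample B: M = 6.03×10⁻³
  sample V: M = 4.99×10⁻³
  sample G: M = 1.97×10⁻³
The maximum is for sample X.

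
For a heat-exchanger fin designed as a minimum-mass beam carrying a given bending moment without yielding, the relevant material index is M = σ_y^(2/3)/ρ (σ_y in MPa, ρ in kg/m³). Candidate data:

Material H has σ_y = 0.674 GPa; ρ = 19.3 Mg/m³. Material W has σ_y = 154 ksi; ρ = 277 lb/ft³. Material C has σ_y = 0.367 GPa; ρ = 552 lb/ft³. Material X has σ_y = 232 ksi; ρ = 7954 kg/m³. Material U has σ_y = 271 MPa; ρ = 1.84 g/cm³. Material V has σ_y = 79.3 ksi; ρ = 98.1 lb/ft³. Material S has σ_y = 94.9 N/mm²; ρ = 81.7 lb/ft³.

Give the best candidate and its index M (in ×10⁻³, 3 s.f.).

material V, M = 42.6×10⁻³

After converting to SI:
  material H: σ_y = 674.0 MPa, ρ = 19300 kg/m³
  material W: σ_y = 1062 MPa, ρ = 4437 kg/m³
  material C: σ_y = 367.0 MPa, ρ = 8842 kg/m³
  material X: σ_y = 1600 MPa, ρ = 7954 kg/m³
  material U: σ_y = 271.0 MPa, ρ = 1840 kg/m³
  material V: σ_y = 546.8 MPa, ρ = 1571 kg/m³
  material S: σ_y = 94.90 MPa, ρ = 1309 kg/m³
  material V: M = 42.6×10⁻³
  material W: M = 23.5×10⁻³
  material U: M = 22.8×10⁻³
  material X: M = 17.2×10⁻³
  material S: M = 15.9×10⁻³
  material C: M = 5.80×10⁻³
  material H: M = 3.98×10⁻³
Material V ranks first.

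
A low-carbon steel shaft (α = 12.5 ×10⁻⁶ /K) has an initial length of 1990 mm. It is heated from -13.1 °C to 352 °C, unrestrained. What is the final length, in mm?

ΔT = 352 − (-13.1) = 365.1 K.
ΔL = α·L₀·ΔT = 12.5×10⁻⁶ × 1990 mm × 365.1 K = 9.08 mm.
L = L₀ + ΔL = 1990 + 9.08 = 1999.1 mm.

1999.1 mm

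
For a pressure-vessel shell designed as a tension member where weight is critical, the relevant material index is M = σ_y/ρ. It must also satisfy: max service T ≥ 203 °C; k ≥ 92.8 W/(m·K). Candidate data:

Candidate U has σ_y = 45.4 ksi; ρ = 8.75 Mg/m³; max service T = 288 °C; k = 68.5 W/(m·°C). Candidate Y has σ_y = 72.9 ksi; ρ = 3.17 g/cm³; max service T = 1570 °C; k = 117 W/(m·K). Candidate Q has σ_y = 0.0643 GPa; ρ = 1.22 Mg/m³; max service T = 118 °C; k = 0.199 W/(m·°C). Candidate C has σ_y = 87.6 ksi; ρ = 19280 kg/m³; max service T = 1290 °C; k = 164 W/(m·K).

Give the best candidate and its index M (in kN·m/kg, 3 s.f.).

Screen on constraints: max service T ≥ 203 °C; k ≥ 92.8 W/(m·K). Survivors: candidate Y, candidate C.
After converting to SI:
  candidate Y: σ_y = 502.6 MPa, ρ = 3170 kg/m³
  candidate C: σ_y = 604.0 MPa, ρ = 19280 kg/m³
  candidate Y: M = 159 kN·m/kg
  candidate C: M = 31.3 kN·m/kg
The maximum is for candidate Y.

candidate Y, M = 159 kN·m/kg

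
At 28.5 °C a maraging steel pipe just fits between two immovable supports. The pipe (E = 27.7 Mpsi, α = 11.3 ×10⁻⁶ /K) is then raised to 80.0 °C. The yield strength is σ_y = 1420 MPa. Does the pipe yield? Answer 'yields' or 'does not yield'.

E = 27.7 Mpsi = 191.0 GPa.
ΔT = 51.50 K. Constrained thermal stress σ = E·α·ΔT = 191.0×10³ MPa × 11.3×10⁻⁶ × 51.50 = 111 MPa (compressive).
Compare to σ_y = 1420 MPa: σ < σ_y, so it does not yield.

does not yield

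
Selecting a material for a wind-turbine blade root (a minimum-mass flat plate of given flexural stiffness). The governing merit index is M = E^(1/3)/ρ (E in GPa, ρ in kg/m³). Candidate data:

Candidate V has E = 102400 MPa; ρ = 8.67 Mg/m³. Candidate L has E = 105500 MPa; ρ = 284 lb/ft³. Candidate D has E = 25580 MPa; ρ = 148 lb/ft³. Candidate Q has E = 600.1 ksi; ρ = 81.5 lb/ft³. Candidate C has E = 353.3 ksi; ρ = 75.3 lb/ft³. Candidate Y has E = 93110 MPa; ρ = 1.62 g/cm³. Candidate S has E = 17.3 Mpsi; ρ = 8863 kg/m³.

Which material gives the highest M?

candidate Y

After converting to SI:
  candidate V: E = 102.4 GPa, ρ = 8670 kg/m³
  candidate L: E = 105.5 GPa, ρ = 4549 kg/m³
  candidate D: E = 25.58 GPa, ρ = 2371 kg/m³
  candidate Q: E = 4.138 GPa, ρ = 1306 kg/m³
  candidate C: E = 2.436 GPa, ρ = 1206 kg/m³
  candidate Y: E = 93.11 GPa, ρ = 1620 kg/m³
  candidate S: E = 119.3 GPa, ρ = 8863 kg/m³
  candidate Y: M = 2.80×10⁻³
  candidate D: M = 1.24×10⁻³
  candidate Q: M = 1.23×10⁻³
  candidate C: M = 1.12×10⁻³
  candidate L: M = 1.04×10⁻³
  candidate S: M = 0.555×10⁻³
  candidate V: M = 0.540×10⁻³
Highest index: candidate Y.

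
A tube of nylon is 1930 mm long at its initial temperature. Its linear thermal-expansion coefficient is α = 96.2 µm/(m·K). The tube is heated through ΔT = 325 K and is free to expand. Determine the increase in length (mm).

60.3 mm

ΔL = α·L₀·ΔT = 96.2×10⁻⁶ × 1930 mm × 325.0 K = 60.3 mm.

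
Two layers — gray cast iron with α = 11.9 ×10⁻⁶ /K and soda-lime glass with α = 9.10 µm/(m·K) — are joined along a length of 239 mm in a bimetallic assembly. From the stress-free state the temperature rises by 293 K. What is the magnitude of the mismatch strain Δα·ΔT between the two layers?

8.20×10⁻⁴

Δα = |11.9 − 9.10|×10⁻⁶/K = 2.80×10⁻⁶/K.
Mismatch strain = Δα·ΔT = 2.80×10⁻⁶ × 293.0 = 8.20×10⁻⁴.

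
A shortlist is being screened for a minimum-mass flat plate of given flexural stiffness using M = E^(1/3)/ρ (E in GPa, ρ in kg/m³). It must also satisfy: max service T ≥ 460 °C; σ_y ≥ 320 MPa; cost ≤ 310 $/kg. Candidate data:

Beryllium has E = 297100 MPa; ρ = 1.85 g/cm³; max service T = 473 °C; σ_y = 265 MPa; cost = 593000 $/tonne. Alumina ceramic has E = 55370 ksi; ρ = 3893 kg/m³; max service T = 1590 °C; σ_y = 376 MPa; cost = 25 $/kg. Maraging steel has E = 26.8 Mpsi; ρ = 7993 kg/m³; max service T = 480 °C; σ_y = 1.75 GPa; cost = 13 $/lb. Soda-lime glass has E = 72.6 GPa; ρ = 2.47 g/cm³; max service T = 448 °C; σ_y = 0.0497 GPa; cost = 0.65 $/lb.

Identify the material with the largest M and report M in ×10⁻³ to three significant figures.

alumina ceramic, M = 1.86×10⁻³

Screen on constraints: max service T ≥ 460 °C; σ_y ≥ 320 MPa; cost ≤ 310 $/kg. Survivors: alumina ceramic, maraging steel.
Putting every candidate on a common basis:
  alumina ceramic: E = 381.8 GPa, ρ = 3893 kg/m³
  maraging steel: E = 184.8 GPa, ρ = 7993 kg/m³
  alumina ceramic: M = 1.86×10⁻³
  maraging steel: M = 0.713×10⁻³
The maximum is for alumina ceramic.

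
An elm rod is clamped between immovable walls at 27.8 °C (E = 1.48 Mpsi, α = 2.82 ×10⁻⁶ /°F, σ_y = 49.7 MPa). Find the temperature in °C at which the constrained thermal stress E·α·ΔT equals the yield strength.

E = 1.48 Mpsi = 10.20 GPa.
α = 2.82×10⁻⁶/°F × 9/5 = 5.08×10⁻⁶/K.
E·α·ΔT = 49.70 MPa ⇒ ΔT = 49.70 / (10.20×10³ × 5.08×10⁻⁶) = 959.5 K.
T = 27.8 + 959.5 = 987.3 °C.

987 °C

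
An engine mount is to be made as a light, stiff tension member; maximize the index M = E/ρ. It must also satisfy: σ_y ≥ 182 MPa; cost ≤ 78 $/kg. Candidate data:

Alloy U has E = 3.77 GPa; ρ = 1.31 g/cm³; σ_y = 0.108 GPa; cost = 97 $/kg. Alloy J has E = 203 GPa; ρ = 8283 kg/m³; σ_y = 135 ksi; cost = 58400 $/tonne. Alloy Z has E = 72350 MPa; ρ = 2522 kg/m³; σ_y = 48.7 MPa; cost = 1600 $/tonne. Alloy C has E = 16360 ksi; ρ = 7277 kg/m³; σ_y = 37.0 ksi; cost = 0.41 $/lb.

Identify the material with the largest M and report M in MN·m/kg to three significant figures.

alloy J, M = 24.5 MN·m/kg

Screen on constraints: σ_y ≥ 182 MPa; cost ≤ 78 $/kg. Survivors: alloy J, alloy C.
In SI units:
  alloy J: E = 203.0 GPa, ρ = 8283 kg/m³
  alloy C: E = 112.8 GPa, ρ = 7277 kg/m³
  alloy J: M = 24.5 MN·m/kg
  alloy C: M = 15.5 MN·m/kg
The maximum is for alloy J.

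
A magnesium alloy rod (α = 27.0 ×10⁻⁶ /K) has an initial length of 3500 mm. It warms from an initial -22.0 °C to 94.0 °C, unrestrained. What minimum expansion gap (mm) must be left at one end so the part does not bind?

11.0 mm

ΔT = 94.0 − (-22.0) = 116.0 K.
ΔL = α·L₀·ΔT = 27.0×10⁻⁶ × 3500 mm × 116.0 K = 11.0 mm.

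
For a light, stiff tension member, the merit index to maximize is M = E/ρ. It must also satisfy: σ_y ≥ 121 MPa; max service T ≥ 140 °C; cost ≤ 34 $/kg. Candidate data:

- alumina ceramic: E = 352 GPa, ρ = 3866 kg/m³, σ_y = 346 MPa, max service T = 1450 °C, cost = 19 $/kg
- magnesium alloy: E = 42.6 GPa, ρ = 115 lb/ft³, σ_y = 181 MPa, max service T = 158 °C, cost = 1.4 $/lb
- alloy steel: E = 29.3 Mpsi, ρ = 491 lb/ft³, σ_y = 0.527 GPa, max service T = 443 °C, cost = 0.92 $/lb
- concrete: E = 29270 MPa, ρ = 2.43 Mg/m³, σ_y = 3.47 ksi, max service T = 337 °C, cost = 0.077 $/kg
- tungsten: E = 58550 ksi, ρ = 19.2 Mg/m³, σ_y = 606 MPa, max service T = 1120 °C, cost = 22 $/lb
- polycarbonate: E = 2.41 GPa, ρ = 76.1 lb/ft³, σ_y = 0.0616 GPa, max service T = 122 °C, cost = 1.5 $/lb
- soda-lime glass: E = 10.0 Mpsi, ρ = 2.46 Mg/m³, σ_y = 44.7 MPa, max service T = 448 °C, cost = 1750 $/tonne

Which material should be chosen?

Screen on constraints: σ_y ≥ 121 MPa; max service T ≥ 140 °C; cost ≤ 34 $/kg. Survivors: alumina ceramic, magnesium alloy, alloy steel.
After converting to SI:
  alumina ceramic: E = 352.0 GPa, ρ = 3866 kg/m³
  magnesium alloy: E = 42.60 GPa, ρ = 1842 kg/m³
  alloy steel: E = 202.0 GPa, ρ = 7865 kg/m³
  alumina ceramic: M = 91.1 MN·m/kg
  alloy steel: M = 25.7 MN·m/kg
  magnesium alloy: M = 23.1 MN·m/kg
Alumina ceramic ranks first.

alumina ceramic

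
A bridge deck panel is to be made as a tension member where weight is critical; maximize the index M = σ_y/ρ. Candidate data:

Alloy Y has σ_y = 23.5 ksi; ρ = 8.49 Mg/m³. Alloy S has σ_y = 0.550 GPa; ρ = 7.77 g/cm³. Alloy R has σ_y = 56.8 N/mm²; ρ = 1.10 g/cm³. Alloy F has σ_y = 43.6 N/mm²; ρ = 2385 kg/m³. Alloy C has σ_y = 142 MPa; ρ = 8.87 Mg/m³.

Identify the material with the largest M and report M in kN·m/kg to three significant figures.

alloy S, M = 70.8 kN·m/kg

After converting to SI:
  alloy Y: σ_y = 162.0 MPa, ρ = 8490 kg/m³
  alloy S: σ_y = 550.0 MPa, ρ = 7770 kg/m³
  alloy R: σ_y = 56.80 MPa, ρ = 1100 kg/m³
  alloy F: σ_y = 43.60 MPa, ρ = 2385 kg/m³
  alloy C: σ_y = 142.0 MPa, ρ = 8870 kg/m³
  alloy S: M = 70.8 kN·m/kg
  alloy R: M = 51.6 kN·m/kg
  alloy Y: M = 19.1 kN·m/kg
  alloy F: M = 18.3 kN·m/kg
  alloy C: M = 16.0 kN·m/kg
Alloy S has the largest M.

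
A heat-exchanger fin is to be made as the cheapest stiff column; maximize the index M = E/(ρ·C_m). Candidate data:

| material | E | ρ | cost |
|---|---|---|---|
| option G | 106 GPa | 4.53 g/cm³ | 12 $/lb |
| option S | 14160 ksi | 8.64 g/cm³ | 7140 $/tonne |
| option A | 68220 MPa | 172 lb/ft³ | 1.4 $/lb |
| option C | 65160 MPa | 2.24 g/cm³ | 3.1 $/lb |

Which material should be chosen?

In SI units:
  option G: E = 106.0 GPa, ρ = 4530 kg/m³, cost = 26.46 $/kg
  option S: E = 97.63 GPa, ρ = 8640 kg/m³, cost = 7.140 $/kg
  option A: E = 68.22 GPa, ρ = 2755 kg/m³, cost = 3.086 $/kg
  option C: E = 65.16 GPa, ρ = 2240 kg/m³, cost = 6.834 $/kg
  option A: M = 8.02 MN·m per $
  option C: M = 4.26 MN·m per $
  option S: M = 1.58 MN·m per $
  option G: M = 0.885 MN·m per $
Option A has the largest M.

option A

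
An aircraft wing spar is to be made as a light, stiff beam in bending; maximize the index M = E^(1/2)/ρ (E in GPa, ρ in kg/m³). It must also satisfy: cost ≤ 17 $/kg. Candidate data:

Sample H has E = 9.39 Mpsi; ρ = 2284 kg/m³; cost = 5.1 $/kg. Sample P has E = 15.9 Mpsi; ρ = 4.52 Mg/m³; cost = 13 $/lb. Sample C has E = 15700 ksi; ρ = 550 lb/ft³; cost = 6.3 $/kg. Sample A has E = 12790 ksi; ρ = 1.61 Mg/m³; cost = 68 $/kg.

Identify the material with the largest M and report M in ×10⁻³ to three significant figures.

Screen on constraints: cost ≤ 17 $/kg. Survivors: sample H, sample C.
Normalizing units and computing the index:
  sample H: E = 64.74 GPa, ρ = 2284 kg/m³
  sample C: E = 108.2 GPa, ρ = 8810 kg/m³
  sample H: M = 3.52×10⁻³
  sample C: M = 1.18×10⁻³
Highest index: sample H.

sample H, M = 3.52×10⁻³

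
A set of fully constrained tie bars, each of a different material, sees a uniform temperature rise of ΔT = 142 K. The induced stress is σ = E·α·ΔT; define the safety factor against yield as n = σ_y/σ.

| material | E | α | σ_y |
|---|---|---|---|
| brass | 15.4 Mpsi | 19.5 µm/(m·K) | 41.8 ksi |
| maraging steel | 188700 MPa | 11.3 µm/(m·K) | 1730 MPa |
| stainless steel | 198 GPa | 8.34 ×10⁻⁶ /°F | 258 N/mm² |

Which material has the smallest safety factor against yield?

Per material, after unit conversion:
  brass: E = 106.2, α = 19.5, σ_y = 288.2 → σ = 294 MPa, n = 0.980
  maraging steel: E = 188.7, α = 11.3, σ_y = 1730 → σ = 303 MPa, n = 5.71
  stainless steel: E = 198.0, α = 15.0, σ_y = 258.0 → σ = 422 MPa, n = 0.611
Stainless steel has the lowest safety factor, n = 0.611.

stainless steel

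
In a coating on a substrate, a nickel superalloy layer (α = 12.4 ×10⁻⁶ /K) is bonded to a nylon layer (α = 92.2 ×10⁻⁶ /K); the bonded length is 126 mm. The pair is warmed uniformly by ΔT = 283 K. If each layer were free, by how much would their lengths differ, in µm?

2850 µm

Δα = |12.4 − 92.2|×10⁻⁶/K = 79.8×10⁻⁶/K.
ΔL_mismatch = Δα·L·ΔT = 79.8×10⁻⁶ × 126.0 mm × 283.0 K = 2850 µm.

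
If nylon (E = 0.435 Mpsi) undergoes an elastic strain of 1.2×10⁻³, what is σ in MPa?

E = 0.435 Mpsi = 2.999 GPa.
σ = E·ε = 2999 MPa × 1.2×10⁻³ = 3.60 MPa.

3.60 MPa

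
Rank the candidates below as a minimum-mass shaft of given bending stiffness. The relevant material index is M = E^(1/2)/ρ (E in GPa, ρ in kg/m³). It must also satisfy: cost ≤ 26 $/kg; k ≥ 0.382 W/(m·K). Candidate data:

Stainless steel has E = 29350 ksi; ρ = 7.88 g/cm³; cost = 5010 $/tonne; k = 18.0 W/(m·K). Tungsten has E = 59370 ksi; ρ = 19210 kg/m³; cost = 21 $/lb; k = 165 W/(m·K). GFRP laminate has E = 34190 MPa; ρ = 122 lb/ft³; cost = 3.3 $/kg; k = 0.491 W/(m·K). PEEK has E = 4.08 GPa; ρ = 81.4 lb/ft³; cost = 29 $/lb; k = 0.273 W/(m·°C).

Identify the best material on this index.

GFRP laminate

Screen on constraints: cost ≤ 26 $/kg; k ≥ 0.382 W/(m·K). Survivors: stainless steel, GFRP laminate.
In SI units:
  stainless steel: E = 202.4 GPa, ρ = 7880 kg/m³
  GFRP laminate: E = 34.19 GPa, ρ = 1954 kg/m³
  GFRP laminate: M = 2.99×10⁻³
  stainless steel: M = 1.81×10⁻³
The maximum is for GFRP laminate.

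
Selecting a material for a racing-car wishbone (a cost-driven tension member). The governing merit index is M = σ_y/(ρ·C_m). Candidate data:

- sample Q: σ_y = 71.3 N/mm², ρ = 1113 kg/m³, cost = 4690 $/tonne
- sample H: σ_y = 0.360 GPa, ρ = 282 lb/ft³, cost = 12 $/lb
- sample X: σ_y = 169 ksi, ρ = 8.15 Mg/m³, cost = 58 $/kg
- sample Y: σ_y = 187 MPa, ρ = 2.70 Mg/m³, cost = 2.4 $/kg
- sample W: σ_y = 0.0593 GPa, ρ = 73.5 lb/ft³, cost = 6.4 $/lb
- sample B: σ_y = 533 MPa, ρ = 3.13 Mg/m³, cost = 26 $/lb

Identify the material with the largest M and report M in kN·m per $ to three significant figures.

After converting to SI:
  sample Q: σ_y = 71.30 MPa, ρ = 1113 kg/m³, cost = 4.690 $/kg
  sample H: σ_y = 360.0 MPa, ρ = 4517 kg/m³, cost = 26.46 $/kg
  sample X: σ_y = 1165 MPa, ρ = 8150 kg/m³, cost = 58.00 $/kg
  sample Y: σ_y = 187.0 MPa, ρ = 2700 kg/m³, cost = 2.400 $/kg
  sample W: σ_y = 59.30 MPa, ρ = 1177 kg/m³, cost = 14.11 $/kg
  sample B: σ_y = 533.0 MPa, ρ = 3130 kg/m³, cost = 57.32 $/kg
  sample Y: M = 28.9 kN·m per $
  sample Q: M = 13.7 kN·m per $
  sample W: M = 3.57 kN·m per $
  sample H: M = 3.01 kN·m per $
  sample B: M = 2.97 kN·m per $
  sample X: M = 2.47 kN·m per $
Sample Y has the largest M.

sample Y, M = 28.9 kN·m per $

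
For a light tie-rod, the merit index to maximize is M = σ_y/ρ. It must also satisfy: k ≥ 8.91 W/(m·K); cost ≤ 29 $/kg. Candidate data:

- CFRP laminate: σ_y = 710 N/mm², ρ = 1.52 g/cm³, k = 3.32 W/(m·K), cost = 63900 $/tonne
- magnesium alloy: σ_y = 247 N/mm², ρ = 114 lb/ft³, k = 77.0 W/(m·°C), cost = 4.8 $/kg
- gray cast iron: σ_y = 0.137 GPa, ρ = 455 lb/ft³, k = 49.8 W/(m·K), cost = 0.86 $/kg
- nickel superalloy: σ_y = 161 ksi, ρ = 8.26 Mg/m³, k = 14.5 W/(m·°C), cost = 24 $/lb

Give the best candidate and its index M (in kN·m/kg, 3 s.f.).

Screen on constraints: k ≥ 8.91 W/(m·K); cost ≤ 29 $/kg. Survivors: magnesium alloy, gray cast iron.
Putting every candidate on a common basis:
  magnesium alloy: σ_y = 247.0 MPa, ρ = 1826 kg/m³
  gray cast iron: σ_y = 137.0 MPa, ρ = 7288 kg/m³
  magnesium alloy: M = 135 kN·m/kg
  gray cast iron: M = 18.8 kN·m/kg
Highest index: magnesium alloy.

magnesium alloy, M = 135 kN·m/kg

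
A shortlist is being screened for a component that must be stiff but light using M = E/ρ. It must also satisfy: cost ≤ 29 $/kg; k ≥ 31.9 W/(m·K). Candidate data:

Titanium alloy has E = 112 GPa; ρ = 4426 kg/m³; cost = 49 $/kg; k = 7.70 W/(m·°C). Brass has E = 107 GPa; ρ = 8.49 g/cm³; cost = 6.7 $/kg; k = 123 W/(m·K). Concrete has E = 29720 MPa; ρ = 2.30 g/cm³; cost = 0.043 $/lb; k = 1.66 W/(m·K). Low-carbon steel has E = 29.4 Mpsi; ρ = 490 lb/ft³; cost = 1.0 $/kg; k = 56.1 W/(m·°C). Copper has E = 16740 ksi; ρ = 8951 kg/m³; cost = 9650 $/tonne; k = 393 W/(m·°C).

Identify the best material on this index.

Screen on constraints: cost ≤ 29 $/kg; k ≥ 31.9 W/(m·K). Survivors: brass, low-carbon steel, copper.
After converting to SI:
  brass: E = 107.0 GPa, ρ = 8490 kg/m³
  low-carbon steel: E = 202.7 GPa, ρ = 7849 kg/m³
  copper: E = 115.4 GPa, ρ = 8951 kg/m³
  low-carbon steel: M = 25.8 MN·m/kg
  copper: M = 12.9 MN·m/kg
  brass: M = 12.6 MN·m/kg
Low-carbon steel has the largest M.

low-carbon steel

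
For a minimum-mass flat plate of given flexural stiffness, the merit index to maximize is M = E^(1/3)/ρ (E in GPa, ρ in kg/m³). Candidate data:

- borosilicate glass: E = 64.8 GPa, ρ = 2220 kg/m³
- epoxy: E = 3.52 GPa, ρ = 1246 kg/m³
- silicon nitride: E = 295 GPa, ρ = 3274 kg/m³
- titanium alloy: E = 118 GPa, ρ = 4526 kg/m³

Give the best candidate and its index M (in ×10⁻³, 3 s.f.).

Computing M directly (units already consistent):
  silicon nitride: M = 2.03×10⁻³
  borosilicate glass: M = 1.81×10⁻³
  epoxy: M = 1.22×10⁻³
  titanium alloy: M = 1.08×10⁻³
Highest index: silicon nitride.

silicon nitride, M = 2.03×10⁻³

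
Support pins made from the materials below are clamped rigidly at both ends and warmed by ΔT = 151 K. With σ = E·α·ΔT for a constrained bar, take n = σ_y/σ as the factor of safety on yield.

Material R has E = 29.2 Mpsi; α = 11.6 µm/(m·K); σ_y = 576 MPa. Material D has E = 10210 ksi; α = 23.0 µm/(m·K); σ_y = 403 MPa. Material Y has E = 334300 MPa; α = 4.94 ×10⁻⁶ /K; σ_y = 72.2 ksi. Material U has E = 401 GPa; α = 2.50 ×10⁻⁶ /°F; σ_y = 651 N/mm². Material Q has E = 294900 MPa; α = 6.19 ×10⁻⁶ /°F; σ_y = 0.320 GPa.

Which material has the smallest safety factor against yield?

Converting E to GPa, α to ×10⁻⁶/K, σ_y to MPa, then σ and n for each:
  material R: E = 201.3, α = 11.6, σ_y = 576.0 → σ = 353 MPa, n = 1.63
  material D: E = 70.40, α = 23.0, σ_y = 403.0 → σ = 244 MPa, n = 1.65
  material Y: E = 334.3, α = 4.94, σ_y = 497.8 → σ = 249 MPa, n = 2.00
  material U: E = 401.0, α = 4.50, σ_y = 651.0 → σ = 272 MPa, n = 2.39
  material Q: E = 294.9, α = 11.1, σ_y = 320.0 → σ = 496 MPa, n = 0.645
Material Q has the lowest safety factor, n = 0.645.

material Q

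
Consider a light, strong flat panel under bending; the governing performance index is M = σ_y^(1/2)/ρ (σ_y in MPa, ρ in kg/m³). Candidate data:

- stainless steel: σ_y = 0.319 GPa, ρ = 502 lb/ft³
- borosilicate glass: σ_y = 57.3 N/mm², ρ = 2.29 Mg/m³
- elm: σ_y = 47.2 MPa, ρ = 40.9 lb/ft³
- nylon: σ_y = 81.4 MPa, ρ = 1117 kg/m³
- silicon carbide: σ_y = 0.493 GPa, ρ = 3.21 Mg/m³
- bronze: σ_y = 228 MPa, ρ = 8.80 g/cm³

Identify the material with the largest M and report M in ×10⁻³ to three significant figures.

Putting every candidate on a common basis:
  stainless steel: σ_y = 319.0 MPa, ρ = 8041 kg/m³
  borosilicate glass: σ_y = 57.30 MPa, ρ = 2290 kg/m³
  elm: σ_y = 47.20 MPa, ρ = 655.2 kg/m³
  nylon: σ_y = 81.40 MPa, ρ = 1117 kg/m³
  silicon carbide: σ_y = 493.0 MPa, ρ = 3210 kg/m³
  bronze: σ_y = 228.0 MPa, ρ = 8800 kg/m³
  elm: M = 10.5×10⁻³
  nylon: M = 8.08×10⁻³
  silicon carbide: M = 6.92×10⁻³
  borosilicate glass: M = 3.31×10⁻³
  stainless steel: M = 2.22×10⁻³
  bronze: M = 1.72×10⁻³
The maximum is for elm.

elm, M = 10.5×10⁻³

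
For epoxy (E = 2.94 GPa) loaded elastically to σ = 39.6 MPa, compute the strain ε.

0.0135

ε = σ/E = 39.6 / 2940 = 0.0135.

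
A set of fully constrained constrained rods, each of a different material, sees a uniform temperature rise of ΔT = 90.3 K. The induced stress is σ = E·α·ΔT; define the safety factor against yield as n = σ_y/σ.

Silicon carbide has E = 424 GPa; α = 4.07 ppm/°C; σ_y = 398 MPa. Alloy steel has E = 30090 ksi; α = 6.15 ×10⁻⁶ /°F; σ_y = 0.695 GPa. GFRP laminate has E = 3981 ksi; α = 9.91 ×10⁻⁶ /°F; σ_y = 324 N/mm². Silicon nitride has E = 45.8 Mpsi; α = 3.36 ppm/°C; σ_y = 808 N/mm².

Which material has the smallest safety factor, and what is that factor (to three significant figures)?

Converting E to GPa, α to ×10⁻⁶/K, σ_y to MPa, then σ and n for each:
  silicon carbide: E = 424.0, α = 4.07, σ_y = 398.0 → σ = 156 MPa, n = 2.55
  alloy steel: E = 207.5, α = 11.1, σ_y = 695.0 → σ = 207 MPa, n = 3.35
  GFRP laminate: E = 27.45, α = 17.8, σ_y = 324.0 → σ = 44.2 MPa, n = 7.33
  silicon nitride: E = 315.8, α = 3.36, σ_y = 808.0 → σ = 95.8 MPa, n = 8.43
Silicon carbide has the lowest safety factor, n = 2.55.

silicon carbide, n = 2.55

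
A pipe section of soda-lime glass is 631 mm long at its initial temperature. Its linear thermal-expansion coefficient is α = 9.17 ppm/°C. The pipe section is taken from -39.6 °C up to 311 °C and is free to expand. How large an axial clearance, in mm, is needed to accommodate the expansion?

2.03 mm

ΔT = 311 − (-39.6) = 350.6 K.
ΔL = α·L₀·ΔT = 9.17×10⁻⁶ × 631 mm × 350.6 K = 2.03 mm.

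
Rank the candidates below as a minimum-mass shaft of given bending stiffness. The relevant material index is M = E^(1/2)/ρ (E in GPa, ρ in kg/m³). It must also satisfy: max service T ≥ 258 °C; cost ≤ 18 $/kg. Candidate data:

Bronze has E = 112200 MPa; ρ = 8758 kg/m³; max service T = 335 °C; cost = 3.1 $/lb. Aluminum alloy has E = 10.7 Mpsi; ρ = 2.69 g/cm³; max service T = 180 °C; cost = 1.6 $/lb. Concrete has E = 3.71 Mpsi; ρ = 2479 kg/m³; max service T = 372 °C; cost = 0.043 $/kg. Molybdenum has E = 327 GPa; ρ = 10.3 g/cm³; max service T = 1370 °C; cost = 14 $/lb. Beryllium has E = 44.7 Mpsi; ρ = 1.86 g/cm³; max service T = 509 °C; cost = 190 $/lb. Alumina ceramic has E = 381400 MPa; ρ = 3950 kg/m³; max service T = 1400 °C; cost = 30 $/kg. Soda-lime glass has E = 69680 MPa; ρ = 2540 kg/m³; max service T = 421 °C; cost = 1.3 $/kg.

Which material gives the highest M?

soda-lime glass

Screen on constraints: max service T ≥ 258 °C; cost ≤ 18 $/kg. Survivors: bronze, concrete, soda-lime glass.
Putting every candidate on a common basis:
  bronze: E = 112.2 GPa, ρ = 8758 kg/m³
  concrete: E = 25.58 GPa, ρ = 2479 kg/m³
  soda-lime glass: E = 69.68 GPa, ρ = 2540 kg/m³
  soda-lime glass: M = 3.29×10⁻³
  concrete: M = 2.04×10⁻³
  bronze: M = 1.21×10⁻³
Soda-lime glass ranks first.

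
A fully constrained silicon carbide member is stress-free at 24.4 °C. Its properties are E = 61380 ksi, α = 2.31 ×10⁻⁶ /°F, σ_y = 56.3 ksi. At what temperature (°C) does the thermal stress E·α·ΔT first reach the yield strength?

245 °C

E = 61380 ksi = 423.2 GPa.
α = 2.31×10⁻⁶/°F × 9/5 = 4.16×10⁻⁶/K.
σ_y = 56.3 ksi = 388.2 MPa.
E·α·ΔT = 388.2 MPa ⇒ ΔT = 388.2 / (423.2×10³ × 4.16×10⁻⁶) = 220.6 K.
T = 24.4 + 220.6 = 245.0 °C.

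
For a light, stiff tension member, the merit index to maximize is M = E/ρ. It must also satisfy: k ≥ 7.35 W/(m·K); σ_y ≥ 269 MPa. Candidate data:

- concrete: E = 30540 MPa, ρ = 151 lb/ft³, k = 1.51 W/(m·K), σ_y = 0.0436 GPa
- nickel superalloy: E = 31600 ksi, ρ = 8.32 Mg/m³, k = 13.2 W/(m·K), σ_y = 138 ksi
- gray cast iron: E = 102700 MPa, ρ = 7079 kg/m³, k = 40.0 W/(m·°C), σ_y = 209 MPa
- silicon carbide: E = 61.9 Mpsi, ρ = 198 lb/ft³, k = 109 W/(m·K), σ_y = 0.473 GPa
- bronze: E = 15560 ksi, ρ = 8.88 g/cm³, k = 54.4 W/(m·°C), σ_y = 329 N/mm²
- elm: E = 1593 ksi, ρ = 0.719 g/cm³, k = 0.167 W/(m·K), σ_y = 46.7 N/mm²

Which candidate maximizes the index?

silicon carbide

Screen on constraints: k ≥ 7.35 W/(m·K); σ_y ≥ 269 MPa. Survivors: nickel superalloy, silicon carbide, bronze.
Putting every candidate on a common basis:
  nickel superalloy: E = 217.9 GPa, ρ = 8320 kg/m³
  silicon carbide: E = 426.8 GPa, ρ = 3172 kg/m³
  bronze: E = 107.3 GPa, ρ = 8880 kg/m³
  silicon carbide: M = 135 MN·m/kg
  nickel superalloy: M = 26.2 MN·m/kg
  bronze: M = 12.1 MN·m/kg
The maximum is for silicon carbide.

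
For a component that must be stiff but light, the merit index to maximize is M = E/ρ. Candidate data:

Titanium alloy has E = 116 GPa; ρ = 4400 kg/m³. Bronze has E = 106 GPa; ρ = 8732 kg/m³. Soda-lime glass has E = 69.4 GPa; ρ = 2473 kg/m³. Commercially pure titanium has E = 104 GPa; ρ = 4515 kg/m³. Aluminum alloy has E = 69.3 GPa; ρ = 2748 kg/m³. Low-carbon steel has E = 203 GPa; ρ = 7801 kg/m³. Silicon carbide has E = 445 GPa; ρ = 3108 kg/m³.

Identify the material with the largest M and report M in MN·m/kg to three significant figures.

silicon carbide, M = 143 MN·m/kg

Per-candidate index values:
  silicon carbide: M = 143 MN·m/kg
  soda-lime glass: M = 28.1 MN·m/kg
  titanium alloy: M = 26.4 MN·m/kg
  low-carbon steel: M = 26.0 MN·m/kg
  aluminum alloy: M = 25.2 MN·m/kg
  commercially pure titanium: M = 23.0 MN·m/kg
  bronze: M = 12.1 MN·m/kg
The maximum is for silicon carbide.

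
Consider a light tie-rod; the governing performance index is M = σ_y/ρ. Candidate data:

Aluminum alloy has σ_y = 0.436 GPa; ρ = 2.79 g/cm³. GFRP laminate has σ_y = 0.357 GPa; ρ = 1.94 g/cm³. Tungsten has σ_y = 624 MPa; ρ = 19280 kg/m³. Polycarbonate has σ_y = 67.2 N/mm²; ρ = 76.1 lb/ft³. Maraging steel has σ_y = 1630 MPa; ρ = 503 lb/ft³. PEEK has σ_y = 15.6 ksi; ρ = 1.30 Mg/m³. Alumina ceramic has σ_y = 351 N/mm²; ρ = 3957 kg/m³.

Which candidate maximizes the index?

maraging steel

In SI units:
  aluminum alloy: σ_y = 436.0 MPa, ρ = 2790 kg/m³
  GFRP laminate: σ_y = 357.0 MPa, ρ = 1940 kg/m³
  tungsten: σ_y = 624.0 MPa, ρ = 19280 kg/m³
  polycarbonate: σ_y = 67.20 MPa, ρ = 1219 kg/m³
  maraging steel: σ_y = 1630 MPa, ρ = 8057 kg/m³
  PEEK: σ_y = 107.6 MPa, ρ = 1300 kg/m³
  alumina ceramic: σ_y = 351.0 MPa, ρ = 3957 kg/m³
  maraging steel: M = 202 kN·m/kg
  GFRP laminate: M = 184 kN·m/kg
  aluminum alloy: M = 156 kN·m/kg
  alumina ceramic: M = 88.7 kN·m/kg
  PEEK: M = 82.7 kN·m/kg
  polycarbonate: M = 55.1 kN·m/kg
  tungsten: M = 32.4 kN·m/kg
Highest index: maraging steel.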